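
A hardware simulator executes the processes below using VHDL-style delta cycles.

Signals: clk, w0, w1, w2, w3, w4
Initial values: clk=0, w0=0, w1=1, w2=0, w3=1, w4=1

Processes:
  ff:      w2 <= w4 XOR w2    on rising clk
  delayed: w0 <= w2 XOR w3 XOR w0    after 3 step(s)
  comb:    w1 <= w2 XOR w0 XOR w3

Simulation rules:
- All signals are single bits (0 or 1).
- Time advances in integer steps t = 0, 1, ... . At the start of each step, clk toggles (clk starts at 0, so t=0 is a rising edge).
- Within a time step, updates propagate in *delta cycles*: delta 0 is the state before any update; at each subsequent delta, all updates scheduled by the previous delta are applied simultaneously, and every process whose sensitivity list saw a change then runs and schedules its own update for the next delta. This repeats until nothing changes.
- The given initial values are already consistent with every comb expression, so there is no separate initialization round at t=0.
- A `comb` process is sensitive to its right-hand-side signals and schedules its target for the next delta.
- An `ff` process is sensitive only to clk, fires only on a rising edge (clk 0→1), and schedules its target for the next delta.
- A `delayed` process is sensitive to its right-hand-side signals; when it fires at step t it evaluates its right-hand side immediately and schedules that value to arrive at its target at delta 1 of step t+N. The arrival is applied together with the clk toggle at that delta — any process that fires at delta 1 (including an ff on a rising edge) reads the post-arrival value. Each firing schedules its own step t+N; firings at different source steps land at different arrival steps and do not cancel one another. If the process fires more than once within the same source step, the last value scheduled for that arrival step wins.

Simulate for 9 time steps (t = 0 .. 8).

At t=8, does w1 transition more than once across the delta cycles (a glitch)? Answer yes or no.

t0.Δ0 w0=0 w3=1 w2=0 w4=1 clk=0 w1=1
t0.Δ1 w0=0 w3=1 w2=0 w4=1 clk=1 w1=1
t0.Δ2 w0=0 w3=1 w2=1 w4=1 clk=1 w1=1
t0.Δ3 w0=0 w3=1 w2=1 w4=1 clk=1 w1=0
t1.Δ0 w0=0 w3=1 w2=1 w4=1 clk=1 w1=0
t1.Δ1 w0=0 w3=1 w2=1 w4=1 clk=0 w1=0
t2.Δ0 w0=0 w3=1 w2=1 w4=1 clk=0 w1=0
t2.Δ1 w0=0 w3=1 w2=1 w4=1 clk=1 w1=0
t2.Δ2 w0=0 w3=1 w2=0 w4=1 clk=1 w1=0
t2.Δ3 w0=0 w3=1 w2=0 w4=1 clk=1 w1=1
t3.Δ0 w0=0 w3=1 w2=0 w4=1 clk=1 w1=1
t3.Δ1 w0=0 w3=1 w2=0 w4=1 clk=0 w1=1
t4.Δ0 w0=0 w3=1 w2=0 w4=1 clk=0 w1=1
t4.Δ1 w0=0 w3=1 w2=0 w4=1 clk=1 w1=1
t4.Δ2 w0=0 w3=1 w2=1 w4=1 clk=1 w1=1
t4.Δ3 w0=0 w3=1 w2=1 w4=1 clk=1 w1=0
t5.Δ0 w0=0 w3=1 w2=1 w4=1 clk=1 w1=0
t5.Δ1 w0=1 w3=1 w2=1 w4=1 clk=0 w1=0
t5.Δ2 w0=1 w3=1 w2=1 w4=1 clk=0 w1=1
t6.Δ0 w0=1 w3=1 w2=1 w4=1 clk=0 w1=1
t6.Δ1 w0=1 w3=1 w2=1 w4=1 clk=1 w1=1
t6.Δ2 w0=1 w3=1 w2=0 w4=1 clk=1 w1=1
t6.Δ3 w0=1 w3=1 w2=0 w4=1 clk=1 w1=0
t7.Δ0 w0=1 w3=1 w2=0 w4=1 clk=1 w1=0
t7.Δ1 w0=0 w3=1 w2=0 w4=1 clk=0 w1=0
t7.Δ2 w0=0 w3=1 w2=0 w4=1 clk=0 w1=1
t8.Δ0 w0=0 w3=1 w2=0 w4=1 clk=0 w1=1
t8.Δ1 w0=1 w3=1 w2=0 w4=1 clk=1 w1=1
t8.Δ2 w0=1 w3=1 w2=1 w4=1 clk=1 w1=0
t8.Δ3 w0=1 w3=1 w2=1 w4=1 clk=1 w1=1

yes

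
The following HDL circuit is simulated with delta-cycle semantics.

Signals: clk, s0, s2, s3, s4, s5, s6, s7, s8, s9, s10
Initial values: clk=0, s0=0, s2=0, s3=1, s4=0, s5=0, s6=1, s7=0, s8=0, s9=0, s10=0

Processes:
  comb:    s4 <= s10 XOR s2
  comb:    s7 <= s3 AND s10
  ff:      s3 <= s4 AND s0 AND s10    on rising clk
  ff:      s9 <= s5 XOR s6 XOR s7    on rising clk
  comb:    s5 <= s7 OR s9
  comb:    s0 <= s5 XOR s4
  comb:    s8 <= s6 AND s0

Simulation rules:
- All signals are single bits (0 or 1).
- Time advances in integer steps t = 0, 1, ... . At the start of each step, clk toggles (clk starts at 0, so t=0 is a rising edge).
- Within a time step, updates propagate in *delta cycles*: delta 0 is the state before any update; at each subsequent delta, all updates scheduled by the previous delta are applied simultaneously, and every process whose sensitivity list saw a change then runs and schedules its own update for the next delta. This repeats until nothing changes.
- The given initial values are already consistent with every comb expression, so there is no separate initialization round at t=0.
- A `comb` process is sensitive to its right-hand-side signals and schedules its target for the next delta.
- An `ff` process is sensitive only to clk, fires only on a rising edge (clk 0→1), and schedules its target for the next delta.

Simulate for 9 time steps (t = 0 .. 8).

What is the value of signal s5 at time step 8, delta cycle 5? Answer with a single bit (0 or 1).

1

t=0 Δ0: s4=0 s10=0 s0=0 clk=0 s3=1 s2=0 s9=0 s8=0 s7=0 s6=1 s5=0
  Δ1: clk:0→1
  Δ2: s3:1→0, s9:0→1
  Δ3: s5:0→1
  Δ4: s0:0→1
  Δ5: s8:0→1
  (5Δ to stable)
t=1 Δ0: s4=0 s10=0 s0=1 clk=1 s3=0 s2=0 s9=1 s8=1 s7=0 s6=1 s5=1
  Δ1: clk:1→0
  (1Δ to stable)
t=2 Δ0: s4=0 s10=0 s0=1 clk=0 s3=0 s2=0 s9=1 s8=1 s7=0 s6=1 s5=1
  Δ1: clk:0→1
  Δ2: s9:1→0
  Δ3: s5:1→0
  Δ4: s0:1→0
  Δ5: s8:1→0
  (5Δ to stable)
t=3 Δ0: s4=0 s10=0 s0=0 clk=1 s3=0 s2=0 s9=0 s8=0 s7=0 s6=1 s5=0
  Δ1: clk:1→0
  (1Δ to stable)
t=4 Δ0: s4=0 s10=0 s0=0 clk=0 s3=0 s2=0 s9=0 s8=0 s7=0 s6=1 s5=0
  Δ1: clk:0→1
  Δ2: s9:0→1
  Δ3: s5:0→1
  Δ4: s0:0→1
  Δ5: s8:0→1
  (5Δ to stable)
t=5 Δ0: s4=0 s10=0 s0=1 clk=1 s3=0 s2=0 s9=1 s8=1 s7=0 s6=1 s5=1
  Δ1: clk:1→0
  (1Δ to stable)
t=6 Δ0: s4=0 s10=0 s0=1 clk=0 s3=0 s2=0 s9=1 s8=1 s7=0 s6=1 s5=1
  Δ1: clk:0→1
  Δ2: s9:1→0
  Δ3: s5:1→0
  Δ4: s0:1→0
  Δ5: s8:1→0
  (5Δ to stable)
t=7 Δ0: s4=0 s10=0 s0=0 clk=1 s3=0 s2=0 s9=0 s8=0 s7=0 s6=1 s5=0
  Δ1: clk:1→0
  (1Δ to stable)
t=8 Δ0: s4=0 s10=0 s0=0 clk=0 s3=0 s2=0 s9=0 s8=0 s7=0 s6=1 s5=0
  Δ1: clk:0→1
  Δ2: s9:0→1
  Δ3: s5:0→1
  Δ4: s0:0→1
  Δ5: s8:0→1
  (5Δ to stable)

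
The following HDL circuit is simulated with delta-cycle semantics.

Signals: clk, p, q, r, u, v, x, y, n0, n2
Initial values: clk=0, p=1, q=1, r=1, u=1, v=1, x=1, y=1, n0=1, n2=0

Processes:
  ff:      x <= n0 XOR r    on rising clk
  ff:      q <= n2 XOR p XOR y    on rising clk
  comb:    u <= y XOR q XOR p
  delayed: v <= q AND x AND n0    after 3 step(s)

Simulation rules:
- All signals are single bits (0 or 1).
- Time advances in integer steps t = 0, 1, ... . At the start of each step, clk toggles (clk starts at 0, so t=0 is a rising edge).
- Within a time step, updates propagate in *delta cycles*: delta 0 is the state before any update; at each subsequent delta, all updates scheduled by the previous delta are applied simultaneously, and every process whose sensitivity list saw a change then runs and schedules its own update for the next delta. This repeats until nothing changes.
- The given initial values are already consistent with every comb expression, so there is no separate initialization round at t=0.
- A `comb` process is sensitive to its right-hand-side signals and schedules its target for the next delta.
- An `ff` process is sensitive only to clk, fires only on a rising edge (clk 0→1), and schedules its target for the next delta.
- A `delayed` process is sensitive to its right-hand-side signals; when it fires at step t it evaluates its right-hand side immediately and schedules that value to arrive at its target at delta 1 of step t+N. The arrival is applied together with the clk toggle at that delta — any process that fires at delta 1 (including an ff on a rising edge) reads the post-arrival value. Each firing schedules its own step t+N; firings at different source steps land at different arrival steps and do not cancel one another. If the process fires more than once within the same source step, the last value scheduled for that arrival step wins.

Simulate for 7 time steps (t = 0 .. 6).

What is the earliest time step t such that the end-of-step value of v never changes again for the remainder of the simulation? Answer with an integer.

t0.Δ0 q=1 y=1 n2=0 r=1 n0=1 v=1 x=1 u=1 p=1 clk=0
t0.Δ1 q=1 y=1 n2=0 r=1 n0=1 v=1 x=1 u=1 p=1 clk=1
t0.Δ2 q=0 y=1 n2=0 r=1 n0=1 v=1 x=0 u=1 p=1 clk=1
t0.Δ3 q=0 y=1 n2=0 r=1 n0=1 v=1 x=0 u=0 p=1 clk=1
t1.Δ0 q=0 y=1 n2=0 r=1 n0=1 v=1 x=0 u=0 p=1 clk=1
t1.Δ1 q=0 y=1 n2=0 r=1 n0=1 v=1 x=0 u=0 p=1 clk=0
t2.Δ0 q=0 y=1 n2=0 r=1 n0=1 v=1 x=0 u=0 p=1 clk=0
t2.Δ1 q=0 y=1 n2=0 r=1 n0=1 v=1 x=0 u=0 p=1 clk=1
t3.Δ0 q=0 y=1 n2=0 r=1 n0=1 v=1 x=0 u=0 p=1 clk=1
t3.Δ1 q=0 y=1 n2=0 r=1 n0=1 v=0 x=0 u=0 p=1 clk=0
t4.Δ0 q=0 y=1 n2=0 r=1 n0=1 v=0 x=0 u=0 p=1 clk=0
t4.Δ1 q=0 y=1 n2=0 r=1 n0=1 v=0 x=0 u=0 p=1 clk=1
t5.Δ0 q=0 y=1 n2=0 r=1 n0=1 v=0 x=0 u=0 p=1 clk=1
t5.Δ1 q=0 y=1 n2=0 r=1 n0=1 v=0 x=0 u=0 p=1 clk=0
t6.Δ0 q=0 y=1 n2=0 r=1 n0=1 v=0 x=0 u=0 p=1 clk=0
t6.Δ1 q=0 y=1 n2=0 r=1 n0=1 v=0 x=0 u=0 p=1 clk=1

3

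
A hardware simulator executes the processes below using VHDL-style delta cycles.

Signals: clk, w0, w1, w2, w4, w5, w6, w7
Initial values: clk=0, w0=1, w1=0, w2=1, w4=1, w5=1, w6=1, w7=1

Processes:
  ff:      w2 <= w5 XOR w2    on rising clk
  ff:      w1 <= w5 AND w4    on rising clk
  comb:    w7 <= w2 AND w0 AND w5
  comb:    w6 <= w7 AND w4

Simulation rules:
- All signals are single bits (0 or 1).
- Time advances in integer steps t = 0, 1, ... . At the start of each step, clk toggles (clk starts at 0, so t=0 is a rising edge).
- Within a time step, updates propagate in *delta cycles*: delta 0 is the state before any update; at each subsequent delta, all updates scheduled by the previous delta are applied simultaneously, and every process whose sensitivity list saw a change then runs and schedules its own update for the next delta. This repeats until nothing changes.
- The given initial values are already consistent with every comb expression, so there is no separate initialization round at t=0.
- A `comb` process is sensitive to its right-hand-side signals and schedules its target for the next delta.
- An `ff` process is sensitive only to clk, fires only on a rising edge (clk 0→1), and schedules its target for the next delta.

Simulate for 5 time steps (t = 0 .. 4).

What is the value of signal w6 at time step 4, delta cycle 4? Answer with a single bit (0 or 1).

t0.Δ0 w5=1 w0=1 w7=1 clk=0 w6=1 w1=0 w4=1 w2=1
t0.Δ1 w5=1 w0=1 w7=1 clk=1 w6=1 w1=0 w4=1 w2=1
t0.Δ2 w5=1 w0=1 w7=1 clk=1 w6=1 w1=1 w4=1 w2=0
t0.Δ3 w5=1 w0=1 w7=0 clk=1 w6=1 w1=1 w4=1 w2=0
t0.Δ4 w5=1 w0=1 w7=0 clk=1 w6=0 w1=1 w4=1 w2=0
t1.Δ0 w5=1 w0=1 w7=0 clk=1 w6=0 w1=1 w4=1 w2=0
t1.Δ1 w5=1 w0=1 w7=0 clk=0 w6=0 w1=1 w4=1 w2=0
t2.Δ0 w5=1 w0=1 w7=0 clk=0 w6=0 w1=1 w4=1 w2=0
t2.Δ1 w5=1 w0=1 w7=0 clk=1 w6=0 w1=1 w4=1 w2=0
t2.Δ2 w5=1 w0=1 w7=0 clk=1 w6=0 w1=1 w4=1 w2=1
t2.Δ3 w5=1 w0=1 w7=1 clk=1 w6=0 w1=1 w4=1 w2=1
t2.Δ4 w5=1 w0=1 w7=1 clk=1 w6=1 w1=1 w4=1 w2=1
t3.Δ0 w5=1 w0=1 w7=1 clk=1 w6=1 w1=1 w4=1 w2=1
t3.Δ1 w5=1 w0=1 w7=1 clk=0 w6=1 w1=1 w4=1 w2=1
t4.Δ0 w5=1 w0=1 w7=1 clk=0 w6=1 w1=1 w4=1 w2=1
t4.Δ1 w5=1 w0=1 w7=1 clk=1 w6=1 w1=1 w4=1 w2=1
t4.Δ2 w5=1 w0=1 w7=1 clk=1 w6=1 w1=1 w4=1 w2=0
t4.Δ3 w5=1 w0=1 w7=0 clk=1 w6=1 w1=1 w4=1 w2=0
t4.Δ4 w5=1 w0=1 w7=0 clk=1 w6=0 w1=1 w4=1 w2=0

0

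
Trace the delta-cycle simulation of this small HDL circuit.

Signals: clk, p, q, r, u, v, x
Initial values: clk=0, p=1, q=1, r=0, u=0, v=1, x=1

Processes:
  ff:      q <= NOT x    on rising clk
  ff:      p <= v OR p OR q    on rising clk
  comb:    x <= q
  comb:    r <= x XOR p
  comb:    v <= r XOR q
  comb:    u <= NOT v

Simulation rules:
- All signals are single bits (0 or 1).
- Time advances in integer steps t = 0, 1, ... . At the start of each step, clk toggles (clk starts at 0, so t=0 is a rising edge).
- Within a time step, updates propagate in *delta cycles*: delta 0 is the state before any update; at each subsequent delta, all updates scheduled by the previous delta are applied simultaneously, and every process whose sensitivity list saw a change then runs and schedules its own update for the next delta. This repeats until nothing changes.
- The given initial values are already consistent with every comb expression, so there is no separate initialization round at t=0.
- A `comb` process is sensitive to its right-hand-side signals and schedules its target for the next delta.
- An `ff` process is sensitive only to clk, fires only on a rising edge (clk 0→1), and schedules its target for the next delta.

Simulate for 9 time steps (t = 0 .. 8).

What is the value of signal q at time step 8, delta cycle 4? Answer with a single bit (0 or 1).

t0.Δ0 x=1 v=1 r=0 u=0 q=1 p=1 clk=0
t0.Δ1 x=1 v=1 r=0 u=0 q=1 p=1 clk=1
t0.Δ2 x=1 v=1 r=0 u=0 q=0 p=1 clk=1
t0.Δ3 x=0 v=0 r=0 u=0 q=0 p=1 clk=1
t0.Δ4 x=0 v=0 r=1 u=1 q=0 p=1 clk=1
t0.Δ5 x=0 v=1 r=1 u=1 q=0 p=1 clk=1
t0.Δ6 x=0 v=1 r=1 u=0 q=0 p=1 clk=1
t1.Δ0 x=0 v=1 r=1 u=0 q=0 p=1 clk=1
t1.Δ1 x=0 v=1 r=1 u=0 q=0 p=1 clk=0
t2.Δ0 x=0 v=1 r=1 u=0 q=0 p=1 clk=0
t2.Δ1 x=0 v=1 r=1 u=0 q=0 p=1 clk=1
t2.Δ2 x=0 v=1 r=1 u=0 q=1 p=1 clk=1
t2.Δ3 x=1 v=0 r=1 u=0 q=1 p=1 clk=1
t2.Δ4 x=1 v=0 r=0 u=1 q=1 p=1 clk=1
t2.Δ5 x=1 v=1 r=0 u=1 q=1 p=1 clk=1
t2.Δ6 x=1 v=1 r=0 u=0 q=1 p=1 clk=1
t3.Δ0 x=1 v=1 r=0 u=0 q=1 p=1 clk=1
t3.Δ1 x=1 v=1 r=0 u=0 q=1 p=1 clk=0
t4.Δ0 x=1 v=1 r=0 u=0 q=1 p=1 clk=0
t4.Δ1 x=1 v=1 r=0 u=0 q=1 p=1 clk=1
t4.Δ2 x=1 v=1 r=0 u=0 q=0 p=1 clk=1
t4.Δ3 x=0 v=0 r=0 u=0 q=0 p=1 clk=1
t4.Δ4 x=0 v=0 r=1 u=1 q=0 p=1 clk=1
t4.Δ5 x=0 v=1 r=1 u=1 q=0 p=1 clk=1
t4.Δ6 x=0 v=1 r=1 u=0 q=0 p=1 clk=1
t5.Δ0 x=0 v=1 r=1 u=0 q=0 p=1 clk=1
t5.Δ1 x=0 v=1 r=1 u=0 q=0 p=1 clk=0
t6.Δ0 x=0 v=1 r=1 u=0 q=0 p=1 clk=0
t6.Δ1 x=0 v=1 r=1 u=0 q=0 p=1 clk=1
t6.Δ2 x=0 v=1 r=1 u=0 q=1 p=1 clk=1
t6.Δ3 x=1 v=0 r=1 u=0 q=1 p=1 clk=1
t6.Δ4 x=1 v=0 r=0 u=1 q=1 p=1 clk=1
t6.Δ5 x=1 v=1 r=0 u=1 q=1 p=1 clk=1
t6.Δ6 x=1 v=1 r=0 u=0 q=1 p=1 clk=1
t7.Δ0 x=1 v=1 r=0 u=0 q=1 p=1 clk=1
t7.Δ1 x=1 v=1 r=0 u=0 q=1 p=1 clk=0
t8.Δ0 x=1 v=1 r=0 u=0 q=1 p=1 clk=0
t8.Δ1 x=1 v=1 r=0 u=0 q=1 p=1 clk=1
t8.Δ2 x=1 v=1 r=0 u=0 q=0 p=1 clk=1
t8.Δ3 x=0 v=0 r=0 u=0 q=0 p=1 clk=1
t8.Δ4 x=0 v=0 r=1 u=1 q=0 p=1 clk=1
t8.Δ5 x=0 v=1 r=1 u=1 q=0 p=1 clk=1
t8.Δ6 x=0 v=1 r=1 u=0 q=0 p=1 clk=1

0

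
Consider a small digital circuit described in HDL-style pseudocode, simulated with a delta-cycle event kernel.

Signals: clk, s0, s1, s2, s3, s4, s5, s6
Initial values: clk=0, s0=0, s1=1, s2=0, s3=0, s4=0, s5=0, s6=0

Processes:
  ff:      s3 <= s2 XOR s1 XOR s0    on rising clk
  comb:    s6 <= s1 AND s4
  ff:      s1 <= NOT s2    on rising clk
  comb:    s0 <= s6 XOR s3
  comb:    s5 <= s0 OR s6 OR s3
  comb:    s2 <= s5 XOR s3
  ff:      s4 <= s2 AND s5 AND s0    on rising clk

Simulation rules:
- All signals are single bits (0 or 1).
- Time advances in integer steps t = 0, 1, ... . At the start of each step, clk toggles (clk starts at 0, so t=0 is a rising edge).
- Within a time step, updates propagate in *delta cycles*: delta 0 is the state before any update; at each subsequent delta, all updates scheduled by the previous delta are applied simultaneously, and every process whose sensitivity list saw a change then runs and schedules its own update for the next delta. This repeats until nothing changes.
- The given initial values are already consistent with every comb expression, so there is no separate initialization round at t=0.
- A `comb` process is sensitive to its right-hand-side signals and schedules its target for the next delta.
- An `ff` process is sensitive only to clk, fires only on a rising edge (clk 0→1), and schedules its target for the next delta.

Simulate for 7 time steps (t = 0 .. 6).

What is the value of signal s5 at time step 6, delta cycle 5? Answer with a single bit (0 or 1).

t0.Δ0 s3=0 clk=0 s2=0 s4=0 s0=0 s5=0 s6=0 s1=1
t0.Δ1 s3=0 clk=1 s2=0 s4=0 s0=0 s5=0 s6=0 s1=1
t0.Δ2 s3=1 clk=1 s2=0 s4=0 s0=0 s5=0 s6=0 s1=1
t0.Δ3 s3=1 clk=1 s2=1 s4=0 s0=1 s5=1 s6=0 s1=1
t0.Δ4 s3=1 clk=1 s2=0 s4=0 s0=1 s5=1 s6=0 s1=1
t1.Δ0 s3=1 clk=1 s2=0 s4=0 s0=1 s5=1 s6=0 s1=1
t1.Δ1 s3=1 clk=0 s2=0 s4=0 s0=1 s5=1 s6=0 s1=1
t2.Δ0 s3=1 clk=0 s2=0 s4=0 s0=1 s5=1 s6=0 s1=1
t2.Δ1 s3=1 clk=1 s2=0 s4=0 s0=1 s5=1 s6=0 s1=1
t2.Δ2 s3=0 clk=1 s2=0 s4=0 s0=1 s5=1 s6=0 s1=1
t2.Δ3 s3=0 clk=1 s2=1 s4=0 s0=0 s5=1 s6=0 s1=1
t2.Δ4 s3=0 clk=1 s2=1 s4=0 s0=0 s5=0 s6=0 s1=1
t2.Δ5 s3=0 clk=1 s2=0 s4=0 s0=0 s5=0 s6=0 s1=1
t3.Δ0 s3=0 clk=1 s2=0 s4=0 s0=0 s5=0 s6=0 s1=1
t3.Δ1 s3=0 clk=0 s2=0 s4=0 s0=0 s5=0 s6=0 s1=1
t4.Δ0 s3=0 clk=0 s2=0 s4=0 s0=0 s5=0 s6=0 s1=1
t4.Δ1 s3=0 clk=1 s2=0 s4=0 s0=0 s5=0 s6=0 s1=1
t4.Δ2 s3=1 clk=1 s2=0 s4=0 s0=0 s5=0 s6=0 s1=1
t4.Δ3 s3=1 clk=1 s2=1 s4=0 s0=1 s5=1 s6=0 s1=1
t4.Δ4 s3=1 clk=1 s2=0 s4=0 s0=1 s5=1 s6=0 s1=1
t5.Δ0 s3=1 clk=1 s2=0 s4=0 s0=1 s5=1 s6=0 s1=1
t5.Δ1 s3=1 clk=0 s2=0 s4=0 s0=1 s5=1 s6=0 s1=1
t6.Δ0 s3=1 clk=0 s2=0 s4=0 s0=1 s5=1 s6=0 s1=1
t6.Δ1 s3=1 clk=1 s2=0 s4=0 s0=1 s5=1 s6=0 s1=1
t6.Δ2 s3=0 clk=1 s2=0 s4=0 s0=1 s5=1 s6=0 s1=1
t6.Δ3 s3=0 clk=1 s2=1 s4=0 s0=0 s5=1 s6=0 s1=1
t6.Δ4 s3=0 clk=1 s2=1 s4=0 s0=0 s5=0 s6=0 s1=1
t6.Δ5 s3=0 clk=1 s2=0 s4=0 s0=0 s5=0 s6=0 s1=1

0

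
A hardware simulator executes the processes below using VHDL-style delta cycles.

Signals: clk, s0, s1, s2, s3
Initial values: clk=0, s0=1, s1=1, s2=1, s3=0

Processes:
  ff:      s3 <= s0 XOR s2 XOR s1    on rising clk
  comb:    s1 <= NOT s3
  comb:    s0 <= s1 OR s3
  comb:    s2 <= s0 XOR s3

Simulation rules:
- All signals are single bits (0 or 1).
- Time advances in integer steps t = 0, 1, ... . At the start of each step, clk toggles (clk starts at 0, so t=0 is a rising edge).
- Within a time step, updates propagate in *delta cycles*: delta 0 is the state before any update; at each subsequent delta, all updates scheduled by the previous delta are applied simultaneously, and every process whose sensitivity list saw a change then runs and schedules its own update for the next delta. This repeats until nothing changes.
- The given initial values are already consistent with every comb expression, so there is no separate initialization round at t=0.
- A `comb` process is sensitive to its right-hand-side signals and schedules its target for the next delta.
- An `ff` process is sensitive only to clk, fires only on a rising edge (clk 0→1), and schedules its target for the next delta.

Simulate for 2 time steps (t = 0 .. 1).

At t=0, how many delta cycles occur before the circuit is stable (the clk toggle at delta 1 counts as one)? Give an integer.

t=0 Δ0: s2=1 s3=0 clk=0 s0=1 s1=1
  Δ1: clk:0→1
  Δ2: s3:0→1
  Δ3: s2:1→0, s1:1→0
  (3Δ to stable)
t=1 Δ0: s2=0 s3=1 clk=1 s0=1 s1=0
  Δ1: clk:1→0
  (1Δ to stable)

3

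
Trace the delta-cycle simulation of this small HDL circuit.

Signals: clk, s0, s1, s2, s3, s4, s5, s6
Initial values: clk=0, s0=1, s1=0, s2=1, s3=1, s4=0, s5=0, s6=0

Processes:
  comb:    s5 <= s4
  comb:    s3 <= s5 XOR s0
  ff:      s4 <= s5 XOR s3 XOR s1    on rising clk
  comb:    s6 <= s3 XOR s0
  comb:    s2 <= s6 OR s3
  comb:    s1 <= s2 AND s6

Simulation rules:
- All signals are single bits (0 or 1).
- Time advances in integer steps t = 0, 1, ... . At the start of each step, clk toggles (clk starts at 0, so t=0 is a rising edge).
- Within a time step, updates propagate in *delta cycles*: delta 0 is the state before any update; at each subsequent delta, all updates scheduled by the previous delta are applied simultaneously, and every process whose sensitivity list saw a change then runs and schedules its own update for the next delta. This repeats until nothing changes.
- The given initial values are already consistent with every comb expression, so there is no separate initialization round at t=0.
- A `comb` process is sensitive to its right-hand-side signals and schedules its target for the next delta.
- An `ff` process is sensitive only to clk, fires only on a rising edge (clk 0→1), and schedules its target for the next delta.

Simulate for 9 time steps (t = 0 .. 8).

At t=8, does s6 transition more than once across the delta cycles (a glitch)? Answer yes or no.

t0.Δ0 s1=0 s6=0 s3=1 clk=0 s5=0 s2=1 s0=1 s4=0
t0.Δ1 s1=0 s6=0 s3=1 clk=1 s5=0 s2=1 s0=1 s4=0
t0.Δ2 s1=0 s6=0 s3=1 clk=1 s5=0 s2=1 s0=1 s4=1
t0.Δ3 s1=0 s6=0 s3=1 clk=1 s5=1 s2=1 s0=1 s4=1
t0.Δ4 s1=0 s6=0 s3=0 clk=1 s5=1 s2=1 s0=1 s4=1
t0.Δ5 s1=0 s6=1 s3=0 clk=1 s5=1 s2=0 s0=1 s4=1
t0.Δ6 s1=0 s6=1 s3=0 clk=1 s5=1 s2=1 s0=1 s4=1
t0.Δ7 s1=1 s6=1 s3=0 clk=1 s5=1 s2=1 s0=1 s4=1
t1.Δ0 s1=1 s6=1 s3=0 clk=1 s5=1 s2=1 s0=1 s4=1
t1.Δ1 s1=1 s6=1 s3=0 clk=0 s5=1 s2=1 s0=1 s4=1
t2.Δ0 s1=1 s6=1 s3=0 clk=0 s5=1 s2=1 s0=1 s4=1
t2.Δ1 s1=1 s6=1 s3=0 clk=1 s5=1 s2=1 s0=1 s4=1
t2.Δ2 s1=1 s6=1 s3=0 clk=1 s5=1 s2=1 s0=1 s4=0
t2.Δ3 s1=1 s6=1 s3=0 clk=1 s5=0 s2=1 s0=1 s4=0
t2.Δ4 s1=1 s6=1 s3=1 clk=1 s5=0 s2=1 s0=1 s4=0
t2.Δ5 s1=1 s6=0 s3=1 clk=1 s5=0 s2=1 s0=1 s4=0
t2.Δ6 s1=0 s6=0 s3=1 clk=1 s5=0 s2=1 s0=1 s4=0
t3.Δ0 s1=0 s6=0 s3=1 clk=1 s5=0 s2=1 s0=1 s4=0
t3.Δ1 s1=0 s6=0 s3=1 clk=0 s5=0 s2=1 s0=1 s4=0
t4.Δ0 s1=0 s6=0 s3=1 clk=0 s5=0 s2=1 s0=1 s4=0
t4.Δ1 s1=0 s6=0 s3=1 clk=1 s5=0 s2=1 s0=1 s4=0
t4.Δ2 s1=0 s6=0 s3=1 clk=1 s5=0 s2=1 s0=1 s4=1
t4.Δ3 s1=0 s6=0 s3=1 clk=1 s5=1 s2=1 s0=1 s4=1
t4.Δ4 s1=0 s6=0 s3=0 clk=1 s5=1 s2=1 s0=1 s4=1
t4.Δ5 s1=0 s6=1 s3=0 clk=1 s5=1 s2=0 s0=1 s4=1
t4.Δ6 s1=0 s6=1 s3=0 clk=1 s5=1 s2=1 s0=1 s4=1
t4.Δ7 s1=1 s6=1 s3=0 clk=1 s5=1 s2=1 s0=1 s4=1
t5.Δ0 s1=1 s6=1 s3=0 clk=1 s5=1 s2=1 s0=1 s4=1
t5.Δ1 s1=1 s6=1 s3=0 clk=0 s5=1 s2=1 s0=1 s4=1
t6.Δ0 s1=1 s6=1 s3=0 clk=0 s5=1 s2=1 s0=1 s4=1
t6.Δ1 s1=1 s6=1 s3=0 clk=1 s5=1 s2=1 s0=1 s4=1
t6.Δ2 s1=1 s6=1 s3=0 clk=1 s5=1 s2=1 s0=1 s4=0
t6.Δ3 s1=1 s6=1 s3=0 clk=1 s5=0 s2=1 s0=1 s4=0
t6.Δ4 s1=1 s6=1 s3=1 clk=1 s5=0 s2=1 s0=1 s4=0
t6.Δ5 s1=1 s6=0 s3=1 clk=1 s5=0 s2=1 s0=1 s4=0
t6.Δ6 s1=0 s6=0 s3=1 clk=1 s5=0 s2=1 s0=1 s4=0
t7.Δ0 s1=0 s6=0 s3=1 clk=1 s5=0 s2=1 s0=1 s4=0
t7.Δ1 s1=0 s6=0 s3=1 clk=0 s5=0 s2=1 s0=1 s4=0
t8.Δ0 s1=0 s6=0 s3=1 clk=0 s5=0 s2=1 s0=1 s4=0
t8.Δ1 s1=0 s6=0 s3=1 clk=1 s5=0 s2=1 s0=1 s4=0
t8.Δ2 s1=0 s6=0 s3=1 clk=1 s5=0 s2=1 s0=1 s4=1
t8.Δ3 s1=0 s6=0 s3=1 clk=1 s5=1 s2=1 s0=1 s4=1
t8.Δ4 s1=0 s6=0 s3=0 clk=1 s5=1 s2=1 s0=1 s4=1
t8.Δ5 s1=0 s6=1 s3=0 clk=1 s5=1 s2=0 s0=1 s4=1
t8.Δ6 s1=0 s6=1 s3=0 clk=1 s5=1 s2=1 s0=1 s4=1
t8.Δ7 s1=1 s6=1 s3=0 clk=1 s5=1 s2=1 s0=1 s4=1

no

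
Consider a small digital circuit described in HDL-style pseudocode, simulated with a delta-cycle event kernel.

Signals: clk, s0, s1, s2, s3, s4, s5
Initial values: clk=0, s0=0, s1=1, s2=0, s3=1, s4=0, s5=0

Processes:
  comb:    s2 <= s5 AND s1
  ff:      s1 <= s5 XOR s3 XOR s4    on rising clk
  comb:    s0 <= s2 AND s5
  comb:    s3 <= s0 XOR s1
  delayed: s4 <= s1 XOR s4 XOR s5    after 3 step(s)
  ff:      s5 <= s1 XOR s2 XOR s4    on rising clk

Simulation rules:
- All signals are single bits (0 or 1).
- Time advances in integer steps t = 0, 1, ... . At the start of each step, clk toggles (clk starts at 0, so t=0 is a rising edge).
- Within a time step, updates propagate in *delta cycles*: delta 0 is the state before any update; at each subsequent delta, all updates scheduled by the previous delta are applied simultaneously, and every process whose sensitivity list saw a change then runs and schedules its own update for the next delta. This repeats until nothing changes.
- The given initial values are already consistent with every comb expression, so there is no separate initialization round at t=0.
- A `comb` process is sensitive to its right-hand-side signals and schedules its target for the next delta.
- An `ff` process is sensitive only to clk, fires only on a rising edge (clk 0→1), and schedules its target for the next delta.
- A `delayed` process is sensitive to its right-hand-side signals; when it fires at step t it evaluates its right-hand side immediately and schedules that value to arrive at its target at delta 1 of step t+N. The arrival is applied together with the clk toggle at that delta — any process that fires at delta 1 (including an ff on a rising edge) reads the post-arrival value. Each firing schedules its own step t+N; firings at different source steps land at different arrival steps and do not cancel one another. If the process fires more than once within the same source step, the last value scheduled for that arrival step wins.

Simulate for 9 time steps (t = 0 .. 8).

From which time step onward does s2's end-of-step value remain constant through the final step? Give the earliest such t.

[bits: clk,s1,s3,s2,s5,s0,s4]
t=0: Δ0=0110000 Δ1=1110000 Δ2=1110100 Δ3=1111100 Δ4=1111110 Δ5=1101110 | 5Δ
t=1: Δ0=1101110 Δ1=0101110 | 1Δ
t=2: Δ0=0101110 Δ1=1101110 Δ2=1101010 Δ3=1100000 Δ4=1110000 | 4Δ
t=3: Δ0=1110000 Δ1=0110000 | 1Δ
t=4: Δ0=0110000 Δ1=1110000 Δ2=1110100 Δ3=1111100 Δ4=1111110 Δ5=1101110 | 5Δ
t=5: Δ0=1101110 Δ1=0101111 | 1Δ
t=6: Δ0=0101111 Δ1=1101111 Δ2=1001111 Δ3=1010111 Δ4=1010101 Δ5=1000101 | 5Δ
t=7: Δ0=1000101 Δ1=0000100 | 1Δ
t=8: Δ0=0000100 Δ1=1000101 | 1Δ

6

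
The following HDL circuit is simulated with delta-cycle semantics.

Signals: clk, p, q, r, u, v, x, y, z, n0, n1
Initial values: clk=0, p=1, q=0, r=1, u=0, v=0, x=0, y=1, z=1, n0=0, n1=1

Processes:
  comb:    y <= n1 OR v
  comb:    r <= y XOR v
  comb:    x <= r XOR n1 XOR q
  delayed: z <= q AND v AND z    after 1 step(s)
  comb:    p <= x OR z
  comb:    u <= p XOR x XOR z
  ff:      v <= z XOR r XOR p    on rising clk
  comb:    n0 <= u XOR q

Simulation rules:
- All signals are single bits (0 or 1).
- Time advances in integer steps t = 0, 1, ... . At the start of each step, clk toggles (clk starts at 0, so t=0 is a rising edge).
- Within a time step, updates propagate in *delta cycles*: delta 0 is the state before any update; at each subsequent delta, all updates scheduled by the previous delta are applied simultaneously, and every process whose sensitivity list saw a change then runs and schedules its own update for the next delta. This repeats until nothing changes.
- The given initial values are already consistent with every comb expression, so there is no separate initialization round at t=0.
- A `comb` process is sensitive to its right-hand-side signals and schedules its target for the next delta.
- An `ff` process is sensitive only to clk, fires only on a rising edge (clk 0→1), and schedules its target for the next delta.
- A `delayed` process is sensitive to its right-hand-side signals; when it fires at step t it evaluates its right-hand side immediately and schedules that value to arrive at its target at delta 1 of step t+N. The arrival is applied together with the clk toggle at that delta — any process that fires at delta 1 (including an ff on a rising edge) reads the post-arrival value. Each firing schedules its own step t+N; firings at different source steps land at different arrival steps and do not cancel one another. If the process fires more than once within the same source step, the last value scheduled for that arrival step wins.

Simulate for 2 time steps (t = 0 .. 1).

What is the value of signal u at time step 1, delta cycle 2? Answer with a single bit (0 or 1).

0

t0.Δ0 r=1 clk=0 n1=1 v=0 n0=0 z=1 u=0 x=0 y=1 p=1 q=0
t0.Δ1 r=1 clk=1 n1=1 v=0 n0=0 z=1 u=0 x=0 y=1 p=1 q=0
t0.Δ2 r=1 clk=1 n1=1 v=1 n0=0 z=1 u=0 x=0 y=1 p=1 q=0
t0.Δ3 r=0 clk=1 n1=1 v=1 n0=0 z=1 u=0 x=0 y=1 p=1 q=0
t0.Δ4 r=0 clk=1 n1=1 v=1 n0=0 z=1 u=0 x=1 y=1 p=1 q=0
t0.Δ5 r=0 clk=1 n1=1 v=1 n0=0 z=1 u=1 x=1 y=1 p=1 q=0
t0.Δ6 r=0 clk=1 n1=1 v=1 n0=1 z=1 u=1 x=1 y=1 p=1 q=0
t1.Δ0 r=0 clk=1 n1=1 v=1 n0=1 z=1 u=1 x=1 y=1 p=1 q=0
t1.Δ1 r=0 clk=0 n1=1 v=1 n0=1 z=0 u=1 x=1 y=1 p=1 q=0
t1.Δ2 r=0 clk=0 n1=1 v=1 n0=1 z=0 u=0 x=1 y=1 p=1 q=0
t1.Δ3 r=0 clk=0 n1=1 v=1 n0=0 z=0 u=0 x=1 y=1 p=1 q=0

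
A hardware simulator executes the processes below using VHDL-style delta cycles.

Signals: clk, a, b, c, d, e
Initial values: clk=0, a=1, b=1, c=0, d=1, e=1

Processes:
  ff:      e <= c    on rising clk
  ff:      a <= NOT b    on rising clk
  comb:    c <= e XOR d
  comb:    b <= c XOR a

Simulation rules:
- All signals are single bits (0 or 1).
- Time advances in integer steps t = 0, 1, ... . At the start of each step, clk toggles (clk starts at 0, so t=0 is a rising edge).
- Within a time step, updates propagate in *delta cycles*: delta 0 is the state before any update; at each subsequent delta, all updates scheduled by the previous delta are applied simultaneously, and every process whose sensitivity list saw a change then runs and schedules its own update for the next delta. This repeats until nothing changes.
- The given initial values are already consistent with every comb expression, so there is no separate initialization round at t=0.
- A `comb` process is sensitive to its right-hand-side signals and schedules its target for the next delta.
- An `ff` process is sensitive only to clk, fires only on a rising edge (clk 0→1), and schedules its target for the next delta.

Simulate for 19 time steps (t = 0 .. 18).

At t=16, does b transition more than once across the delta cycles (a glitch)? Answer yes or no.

yes

[bits: clk,e,c,a,b,d]
t=0: Δ0=010111 Δ1=110111 Δ2=100011 Δ3=101001 Δ4=101011 | 4Δ
t=1: Δ0=101011 Δ1=001011 | 1Δ
t=2: Δ0=001011 Δ1=101011 Δ2=111011 Δ3=110011 Δ4=110001 | 4Δ
t=3: Δ0=110001 Δ1=010001 | 1Δ
t=4: Δ0=010001 Δ1=110001 Δ2=100101 Δ3=101111 Δ4=101101 | 4Δ
t=5: Δ0=101101 Δ1=001101 | 1Δ
t=6: Δ0=001101 Δ1=101101 Δ2=111101 Δ3=110101 Δ4=110111 | 4Δ
t=7: Δ0=110111 Δ1=010111 | 1Δ
t=8: Δ0=010111 Δ1=110111 Δ2=100011 Δ3=101001 Δ4=101011 | 4Δ
t=9: Δ0=101011 Δ1=001011 | 1Δ
t=10: Δ0=001011 Δ1=101011 Δ2=111011 Δ3=110011 Δ4=110001 | 4Δ
t=11: Δ0=110001 Δ1=010001 | 1Δ
t=12: Δ0=010001 Δ1=110001 Δ2=100101 Δ3=101111 Δ4=101101 | 4Δ
t=13: Δ0=101101 Δ1=001101 | 1Δ
t=14: Δ0=001101 Δ1=101101 Δ2=111101 Δ3=110101 Δ4=110111 | 4Δ
t=15: Δ0=110111 Δ1=010111 | 1Δ
t=16: Δ0=010111 Δ1=110111 Δ2=100011 Δ3=101001 Δ4=101011 | 4Δ
t=17: Δ0=101011 Δ1=001011 | 1Δ
t=18: Δ0=001011 Δ1=101011 Δ2=111011 Δ3=110011 Δ4=110001 | 4Δ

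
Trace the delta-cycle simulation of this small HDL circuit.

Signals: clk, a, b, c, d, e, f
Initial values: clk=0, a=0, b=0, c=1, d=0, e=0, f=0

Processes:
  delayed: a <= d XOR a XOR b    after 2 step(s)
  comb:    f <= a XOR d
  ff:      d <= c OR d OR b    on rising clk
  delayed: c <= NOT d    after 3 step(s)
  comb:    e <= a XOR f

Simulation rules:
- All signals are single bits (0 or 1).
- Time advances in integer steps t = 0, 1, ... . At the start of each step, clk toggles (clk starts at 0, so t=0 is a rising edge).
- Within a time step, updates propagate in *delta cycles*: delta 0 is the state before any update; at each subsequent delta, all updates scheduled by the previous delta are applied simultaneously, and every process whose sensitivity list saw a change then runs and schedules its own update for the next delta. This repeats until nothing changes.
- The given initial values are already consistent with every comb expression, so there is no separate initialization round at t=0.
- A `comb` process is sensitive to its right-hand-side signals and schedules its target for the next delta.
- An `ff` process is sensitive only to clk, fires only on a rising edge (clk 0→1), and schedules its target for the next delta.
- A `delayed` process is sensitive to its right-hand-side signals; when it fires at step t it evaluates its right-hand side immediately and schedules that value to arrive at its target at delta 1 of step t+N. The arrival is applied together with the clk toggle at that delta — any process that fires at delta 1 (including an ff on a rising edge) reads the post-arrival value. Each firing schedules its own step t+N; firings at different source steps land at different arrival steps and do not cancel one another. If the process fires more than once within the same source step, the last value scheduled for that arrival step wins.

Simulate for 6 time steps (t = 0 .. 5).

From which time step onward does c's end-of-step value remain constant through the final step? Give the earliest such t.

t0.Δ0 a=0 c=1 d=0 f=0 b=0 e=0 clk=0
t0.Δ1 a=0 c=1 d=0 f=0 b=0 e=0 clk=1
t0.Δ2 a=0 c=1 d=1 f=0 b=0 e=0 clk=1
t0.Δ3 a=0 c=1 d=1 f=1 b=0 e=0 clk=1
t0.Δ4 a=0 c=1 d=1 f=1 b=0 e=1 clk=1
t1.Δ0 a=0 c=1 d=1 f=1 b=0 e=1 clk=1
t1.Δ1 a=0 c=1 d=1 f=1 b=0 e=1 clk=0
t2.Δ0 a=0 c=1 d=1 f=1 b=0 e=1 clk=0
t2.Δ1 a=1 c=1 d=1 f=1 b=0 e=1 clk=1
t2.Δ2 a=1 c=1 d=1 f=0 b=0 e=0 clk=1
t2.Δ3 a=1 c=1 d=1 f=0 b=0 e=1 clk=1
t3.Δ0 a=1 c=1 d=1 f=0 b=0 e=1 clk=1
t3.Δ1 a=1 c=0 d=1 f=0 b=0 e=1 clk=0
t4.Δ0 a=1 c=0 d=1 f=0 b=0 e=1 clk=0
t4.Δ1 a=0 c=0 d=1 f=0 b=0 e=1 clk=1
t4.Δ2 a=0 c=0 d=1 f=1 b=0 e=0 clk=1
t4.Δ3 a=0 c=0 d=1 f=1 b=0 e=1 clk=1
t5.Δ0 a=0 c=0 d=1 f=1 b=0 e=1 clk=1
t5.Δ1 a=0 c=0 d=1 f=1 b=0 e=1 clk=0

3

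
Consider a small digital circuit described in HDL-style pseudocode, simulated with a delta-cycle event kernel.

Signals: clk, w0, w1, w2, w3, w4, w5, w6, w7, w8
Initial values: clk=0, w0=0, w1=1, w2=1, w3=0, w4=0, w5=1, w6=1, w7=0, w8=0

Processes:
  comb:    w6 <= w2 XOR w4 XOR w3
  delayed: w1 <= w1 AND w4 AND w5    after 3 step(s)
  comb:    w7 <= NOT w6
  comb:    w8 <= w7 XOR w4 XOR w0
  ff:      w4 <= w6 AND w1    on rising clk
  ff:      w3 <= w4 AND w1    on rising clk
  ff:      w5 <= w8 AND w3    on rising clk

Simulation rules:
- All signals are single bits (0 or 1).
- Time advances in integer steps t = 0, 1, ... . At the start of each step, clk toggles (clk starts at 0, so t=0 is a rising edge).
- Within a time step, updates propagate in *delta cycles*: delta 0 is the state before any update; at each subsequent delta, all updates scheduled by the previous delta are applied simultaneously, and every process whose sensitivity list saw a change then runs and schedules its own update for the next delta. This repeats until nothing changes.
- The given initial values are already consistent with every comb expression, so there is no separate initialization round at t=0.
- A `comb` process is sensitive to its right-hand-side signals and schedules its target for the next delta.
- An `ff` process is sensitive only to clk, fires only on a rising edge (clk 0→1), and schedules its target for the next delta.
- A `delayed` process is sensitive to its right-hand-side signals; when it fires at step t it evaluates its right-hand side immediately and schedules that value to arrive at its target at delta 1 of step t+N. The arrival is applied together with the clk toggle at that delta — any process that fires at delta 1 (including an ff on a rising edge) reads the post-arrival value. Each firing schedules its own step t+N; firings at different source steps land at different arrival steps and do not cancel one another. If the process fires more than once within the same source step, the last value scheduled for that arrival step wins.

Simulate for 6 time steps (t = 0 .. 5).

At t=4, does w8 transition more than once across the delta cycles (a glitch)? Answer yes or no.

t=0 Δ0: w3=0 w8=0 w2=1 w6=1 w5=1 clk=0 w4=0 w7=0 w0=0 w1=1
  Δ1: clk:0→1
  Δ2: w5:1→0, w4:0→1
  Δ3: w8:0→1, w6:1→0
  Δ4: w7:0→1
  Δ5: w8:1→0
  (5Δ to stable)
t=1 Δ0: w3=0 w8=0 w2=1 w6=0 w5=0 clk=1 w4=1 w7=1 w0=0 w1=1
  Δ1: clk:1→0
  (1Δ to stable)
t=2 Δ0: w3=0 w8=0 w2=1 w6=0 w5=0 clk=0 w4=1 w7=1 w0=0 w1=1
  Δ1: clk:0→1
  Δ2: w3:0→1, w4:1→0
  Δ3: w8:0→1
  (3Δ to stable)
t=3 Δ0: w3=1 w8=1 w2=1 w6=0 w5=0 clk=1 w4=0 w7=1 w0=0 w1=1
  Δ1: clk:1→0, w1:1→0
  (1Δ to stable)
t=4 Δ0: w3=1 w8=1 w2=1 w6=0 w5=0 clk=0 w4=0 w7=1 w0=0 w1=0
  Δ1: clk:0→1
  Δ2: w3:1→0, w5:0→1
  Δ3: w6:0→1
  Δ4: w7:1→0
  Δ5: w8:1→0
  (5Δ to stable)
t=5 Δ0: w3=0 w8=0 w2=1 w6=1 w5=1 clk=1 w4=0 w7=0 w0=0 w1=0
  Δ1: clk:1→0
  (1Δ to stable)

no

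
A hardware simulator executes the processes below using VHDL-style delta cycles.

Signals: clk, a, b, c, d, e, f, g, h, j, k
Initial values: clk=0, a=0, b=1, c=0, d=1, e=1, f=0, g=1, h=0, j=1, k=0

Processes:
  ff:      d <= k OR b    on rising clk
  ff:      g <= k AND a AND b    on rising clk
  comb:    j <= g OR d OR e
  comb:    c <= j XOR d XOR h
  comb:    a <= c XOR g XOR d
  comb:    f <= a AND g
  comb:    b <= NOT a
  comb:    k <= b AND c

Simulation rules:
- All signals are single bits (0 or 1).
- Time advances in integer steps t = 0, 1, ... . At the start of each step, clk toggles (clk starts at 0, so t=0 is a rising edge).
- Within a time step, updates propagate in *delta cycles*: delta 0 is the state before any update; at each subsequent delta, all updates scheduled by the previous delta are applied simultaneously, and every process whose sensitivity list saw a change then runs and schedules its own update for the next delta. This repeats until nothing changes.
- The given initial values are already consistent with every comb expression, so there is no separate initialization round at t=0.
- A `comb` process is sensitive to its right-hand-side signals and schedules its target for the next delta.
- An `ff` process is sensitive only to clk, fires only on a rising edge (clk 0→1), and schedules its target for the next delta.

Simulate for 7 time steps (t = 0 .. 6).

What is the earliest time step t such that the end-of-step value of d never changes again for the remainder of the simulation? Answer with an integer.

2

[bits: k,h,d,c,g,e,b,f,a,clk,j]
t=0: Δ0=00101110001 Δ1=00101110011 Δ2=00100110011 Δ3=00100110111 Δ4=00100100111 | 4Δ
t=1: Δ0=00100100111 Δ1=00100100101 | 1Δ
t=2: Δ0=00100100101 Δ1=00100100111 Δ2=00000100111 Δ3=00010100011 Δ4=00010110111 Δ5=10010100111 Δ6=00010100111 | 6Δ
t=3: Δ0=00010100111 Δ1=00010100101 | 1Δ
t=4: Δ0=00010100101 Δ1=00010100111 | 1Δ
t=5: Δ0=00010100111 Δ1=00010100101 | 1Δ
t=6: Δ0=00010100101 Δ1=00010100111 | 1Δ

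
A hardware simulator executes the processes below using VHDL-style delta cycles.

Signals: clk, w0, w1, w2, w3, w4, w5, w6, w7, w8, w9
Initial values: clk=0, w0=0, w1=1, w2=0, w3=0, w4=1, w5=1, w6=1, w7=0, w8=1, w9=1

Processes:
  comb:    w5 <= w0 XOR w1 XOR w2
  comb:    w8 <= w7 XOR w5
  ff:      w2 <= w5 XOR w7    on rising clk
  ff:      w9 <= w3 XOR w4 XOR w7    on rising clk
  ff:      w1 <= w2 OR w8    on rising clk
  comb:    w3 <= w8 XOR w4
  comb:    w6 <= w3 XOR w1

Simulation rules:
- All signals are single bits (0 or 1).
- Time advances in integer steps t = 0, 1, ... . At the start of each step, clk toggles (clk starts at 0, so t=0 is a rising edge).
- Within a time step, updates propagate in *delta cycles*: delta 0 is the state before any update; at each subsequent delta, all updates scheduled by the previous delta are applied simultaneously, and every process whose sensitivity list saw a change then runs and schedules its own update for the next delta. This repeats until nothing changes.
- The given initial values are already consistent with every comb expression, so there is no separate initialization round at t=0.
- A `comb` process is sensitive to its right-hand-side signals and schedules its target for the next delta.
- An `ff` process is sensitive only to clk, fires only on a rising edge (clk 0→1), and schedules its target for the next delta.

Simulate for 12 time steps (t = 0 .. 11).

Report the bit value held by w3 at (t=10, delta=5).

0

t=0 Δ0: w5=1 w9=1 w7=0 w8=1 w0=0 w3=0 clk=0 w1=1 w4=1 w2=0 w6=1
  Δ1: clk:0→1
  Δ2: w2:0→1
  Δ3: w5:1→0
  Δ4: w8:1→0
  Δ5: w3:0→1
  Δ6: w6:1→0
  (6Δ to stable)
t=1 Δ0: w5=0 w9=1 w7=0 w8=0 w0=0 w3=1 clk=1 w1=1 w4=1 w2=1 w6=0
  Δ1: clk:1→0
  (1Δ to stable)
t=2 Δ0: w5=0 w9=1 w7=0 w8=0 w0=0 w3=1 clk=0 w1=1 w4=1 w2=1 w6=0
  Δ1: clk:0→1
  Δ2: w9:1→0, w2:1→0
  Δ3: w5:0→1
  Δ4: w8:0→1
  Δ5: w3:1→0
  Δ6: w6:0→1
  (6Δ to stable)
t=3 Δ0: w5=1 w9=0 w7=0 w8=1 w0=0 w3=0 clk=1 w1=1 w4=1 w2=0 w6=1
  Δ1: clk:1→0
  (1Δ to stable)
t=4 Δ0: w5=1 w9=0 w7=0 w8=1 w0=0 w3=0 clk=0 w1=1 w4=1 w2=0 w6=1
  Δ1: clk:0→1
  Δ2: w9:0→1, w2:0→1
  Δ3: w5:1→0
  Δ4: w8:1→0
  Δ5: w3:0→1
  Δ6: w6:1→0
  (6Δ to stable)
t=5 Δ0: w5=0 w9=1 w7=0 w8=0 w0=0 w3=1 clk=1 w1=1 w4=1 w2=1 w6=0
  Δ1: clk:1→0
  (1Δ to stable)
t=6 Δ0: w5=0 w9=1 w7=0 w8=0 w0=0 w3=1 clk=0 w1=1 w4=1 w2=1 w6=0
  Δ1: clk:0→1
  Δ2: w9:1→0, w2:1→0
  Δ3: w5:0→1
  Δ4: w8:0→1
  Δ5: w3:1→0
  Δ6: w6:0→1
  (6Δ to stable)
t=7 Δ0: w5=1 w9=0 w7=0 w8=1 w0=0 w3=0 clk=1 w1=1 w4=1 w2=0 w6=1
  Δ1: clk:1→0
  (1Δ to stable)
t=8 Δ0: w5=1 w9=0 w7=0 w8=1 w0=0 w3=0 clk=0 w1=1 w4=1 w2=0 w6=1
  Δ1: clk:0→1
  Δ2: w9:0→1, w2:0→1
  Δ3: w5:1→0
  Δ4: w8:1→0
  Δ5: w3:0→1
  Δ6: w6:1→0
  (6Δ to stable)
t=9 Δ0: w5=0 w9=1 w7=0 w8=0 w0=0 w3=1 clk=1 w1=1 w4=1 w2=1 w6=0
  Δ1: clk:1→0
  (1Δ to stable)
t=10 Δ0: w5=0 w9=1 w7=0 w8=0 w0=0 w3=1 clk=0 w1=1 w4=1 w2=1 w6=0
  Δ1: clk:0→1
  Δ2: w9:1→0, w2:1→0
  Δ3: w5:0→1
  Δ4: w8:0→1
  Δ5: w3:1→0
  Δ6: w6:0→1
  (6Δ to stable)
t=11 Δ0: w5=1 w9=0 w7=0 w8=1 w0=0 w3=0 clk=1 w1=1 w4=1 w2=0 w6=1
  Δ1: clk:1→0
  (1Δ to stable)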